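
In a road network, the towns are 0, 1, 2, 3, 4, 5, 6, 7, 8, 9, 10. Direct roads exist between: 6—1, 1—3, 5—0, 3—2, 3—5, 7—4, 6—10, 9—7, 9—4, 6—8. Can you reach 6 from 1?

Yes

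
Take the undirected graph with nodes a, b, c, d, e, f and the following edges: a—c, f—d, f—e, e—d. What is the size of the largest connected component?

3

b is isolated — a component by itself.
Starting from a we can reach a, c. That is one component of size 2.
Starting from d we can reach d, e, f. That is one component of size 3.
The largest has 3 vertices.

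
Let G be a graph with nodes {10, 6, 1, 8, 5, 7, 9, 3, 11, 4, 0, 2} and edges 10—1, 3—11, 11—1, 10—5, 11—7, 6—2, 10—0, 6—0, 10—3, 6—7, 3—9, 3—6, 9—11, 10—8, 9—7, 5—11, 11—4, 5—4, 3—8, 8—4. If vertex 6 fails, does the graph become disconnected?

Yes

Deleting 6 raises the number of components from 1 to 2, so 6 is a cut vertex.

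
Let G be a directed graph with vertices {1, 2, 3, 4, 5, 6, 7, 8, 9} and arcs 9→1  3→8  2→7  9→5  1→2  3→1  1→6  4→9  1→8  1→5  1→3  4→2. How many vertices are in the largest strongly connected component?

2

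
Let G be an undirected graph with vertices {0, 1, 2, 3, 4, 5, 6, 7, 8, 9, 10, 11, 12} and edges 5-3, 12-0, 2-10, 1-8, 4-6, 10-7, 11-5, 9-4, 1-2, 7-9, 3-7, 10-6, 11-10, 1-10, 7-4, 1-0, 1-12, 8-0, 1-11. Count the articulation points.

1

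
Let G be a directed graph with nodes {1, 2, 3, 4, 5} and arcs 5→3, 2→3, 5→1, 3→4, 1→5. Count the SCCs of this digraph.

{1, 5} are all mutually reachable — one SCC of size 2.
{3} is an SCC by itself.
{4} is an SCC by itself.
{2} is an SCC by itself.
That gives 4 strongly connected components.

4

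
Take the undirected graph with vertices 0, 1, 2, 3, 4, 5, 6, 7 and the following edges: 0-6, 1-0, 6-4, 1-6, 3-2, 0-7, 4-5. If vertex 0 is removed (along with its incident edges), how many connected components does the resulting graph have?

3

With 0 gone, the remaining components are: {7}; {2, 3}; {1, 4, 5, 6}.
That is 3 components.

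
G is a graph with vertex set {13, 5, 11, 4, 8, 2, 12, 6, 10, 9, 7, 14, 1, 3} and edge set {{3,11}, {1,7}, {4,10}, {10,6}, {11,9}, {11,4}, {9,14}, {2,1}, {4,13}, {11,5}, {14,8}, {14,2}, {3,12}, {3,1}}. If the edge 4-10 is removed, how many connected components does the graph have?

Before removal there is 1 component.
4-10 is a bridge — removing it separates 4's side from 10's side.
After removal: 2 components.

2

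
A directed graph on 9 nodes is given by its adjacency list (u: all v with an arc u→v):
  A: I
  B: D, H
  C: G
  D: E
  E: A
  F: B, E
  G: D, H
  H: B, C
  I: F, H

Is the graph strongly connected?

Yes

From C we can reach every vertex (A, B, C, D, E, F, G, H, I), and every vertex can reach C (A, B, C, D, E, F, G, H, I). So the whole graph is one strongly connected component.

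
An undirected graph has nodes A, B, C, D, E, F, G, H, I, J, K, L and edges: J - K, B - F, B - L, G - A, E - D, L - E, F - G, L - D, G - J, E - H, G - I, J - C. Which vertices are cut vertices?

B, E, F, G, J, L

Removing B increases the component count from 1 to 2, so B is a cut vertex.
Removing E increases the component count from 1 to 2, so E is a cut vertex.
Removing F increases the component count from 1 to 2, so F is a cut vertex.
Likewise G, J, L are cut vertices.
By contrast removing D leaves 1 component; it is not a cut vertex. No other vertex is a cut vertex either.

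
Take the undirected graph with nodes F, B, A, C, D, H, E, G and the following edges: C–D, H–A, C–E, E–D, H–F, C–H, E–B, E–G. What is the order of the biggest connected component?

8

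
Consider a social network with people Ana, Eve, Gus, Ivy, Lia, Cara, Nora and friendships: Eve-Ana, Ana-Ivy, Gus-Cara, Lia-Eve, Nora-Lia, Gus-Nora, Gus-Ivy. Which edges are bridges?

Cara-Gus

The edges on the cycle Gus-Nora-Lia-Eve-Ana-Ivy-Gus are not bridges since each lies on that cycle.
But removing Gus-Cara disconnects Gus from Cara — this is a bridge.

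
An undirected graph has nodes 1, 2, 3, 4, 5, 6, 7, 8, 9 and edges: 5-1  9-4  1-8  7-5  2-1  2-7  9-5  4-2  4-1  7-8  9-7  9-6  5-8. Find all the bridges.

6-9

The edges on the cycle 9-4-2-7-9 are not bridges since each lies on that cycle.
But removing 6-9 disconnects 6 from 9 — this is a bridge.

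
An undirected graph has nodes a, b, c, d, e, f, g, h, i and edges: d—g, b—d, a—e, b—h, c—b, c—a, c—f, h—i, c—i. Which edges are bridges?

a-c, a-e, b-d, c-f, d-g

The edges on the cycle c-b-h-i-c are not bridges since each lies on that cycle.
But removing g—d disconnects g from d; removing f—c disconnects f from c; removing d—b disconnects d from b; removing e—a disconnects e from a — these are bridges.
In total 5 edges are bridges.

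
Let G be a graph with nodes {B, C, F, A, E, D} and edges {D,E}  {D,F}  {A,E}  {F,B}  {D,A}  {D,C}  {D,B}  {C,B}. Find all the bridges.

none

The edges on the cycle D-A-E-D are not bridges since each lies on that cycle.
Every edge lies on some cycle, so there are no bridges.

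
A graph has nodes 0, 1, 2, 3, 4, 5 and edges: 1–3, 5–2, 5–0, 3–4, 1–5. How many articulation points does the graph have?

3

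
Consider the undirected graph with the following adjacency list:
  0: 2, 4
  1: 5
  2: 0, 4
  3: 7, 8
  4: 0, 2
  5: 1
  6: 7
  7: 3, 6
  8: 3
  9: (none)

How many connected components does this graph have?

4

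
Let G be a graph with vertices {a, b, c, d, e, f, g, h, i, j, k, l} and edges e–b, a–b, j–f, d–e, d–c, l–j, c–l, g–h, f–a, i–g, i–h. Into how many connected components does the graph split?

k is isolated — a component by itself.
Starting from g we can reach g, h, i. That is one component of size 3.
Starting from a we can reach a, b, c, d, e, f, j, l. That is one component of size 8.
Total: 3 components.

3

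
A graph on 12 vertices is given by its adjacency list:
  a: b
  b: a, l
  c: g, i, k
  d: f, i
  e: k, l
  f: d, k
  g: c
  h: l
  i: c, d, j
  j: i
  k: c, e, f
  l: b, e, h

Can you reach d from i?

Yes

From i we can reach a, b, c, d, e, f, g, h, i, j, k, l, which includes d.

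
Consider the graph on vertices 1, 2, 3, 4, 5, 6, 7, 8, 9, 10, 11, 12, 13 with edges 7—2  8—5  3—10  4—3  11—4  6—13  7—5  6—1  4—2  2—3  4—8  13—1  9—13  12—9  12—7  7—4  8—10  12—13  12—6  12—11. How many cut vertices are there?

1

Removing 12 increases the component count from 1 to 2, so 12 is a cut vertex.
By contrast removing 3 leaves 1 component; it is not a cut vertex. No other vertex is a cut vertex either.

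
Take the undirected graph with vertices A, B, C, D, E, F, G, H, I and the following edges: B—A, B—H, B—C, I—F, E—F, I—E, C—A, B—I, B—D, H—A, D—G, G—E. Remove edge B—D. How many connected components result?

1

B and D are still connected via B-I-E-G-D, so the component count stays at 1.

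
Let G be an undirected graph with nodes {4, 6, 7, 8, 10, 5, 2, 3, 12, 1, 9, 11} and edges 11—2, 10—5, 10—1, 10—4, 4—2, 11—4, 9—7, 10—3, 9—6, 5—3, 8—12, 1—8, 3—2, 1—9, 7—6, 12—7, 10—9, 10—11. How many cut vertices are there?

Removing 10 increases the component count from 1 to 2, so 10 is a cut vertex.
By contrast removing 6 leaves 1 component; it is not a cut vertex. No other vertex is a cut vertex either.

1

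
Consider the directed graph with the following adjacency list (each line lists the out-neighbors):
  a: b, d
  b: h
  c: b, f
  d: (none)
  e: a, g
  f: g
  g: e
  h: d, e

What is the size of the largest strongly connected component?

5

{a, b, e, g, h} are all mutually reachable — one SCC of size 5.
{d} is an SCC by itself.
{f} is an SCC by itself.
{c} is an SCC by itself.
The largest has 5 vertices.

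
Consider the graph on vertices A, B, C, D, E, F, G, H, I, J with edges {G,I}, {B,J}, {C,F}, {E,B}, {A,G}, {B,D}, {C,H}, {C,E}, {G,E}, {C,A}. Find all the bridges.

The edges on the cycle C-A-G-E-C are not bridges since each lies on that cycle.
But removing E - B disconnects E from B; removing C - H disconnects C from H; removing B - J disconnects B from J; removing D - B disconnects D from B — these are bridges.
In total 6 edges are bridges.

B-D, B-E, B-J, C-F, C-H, G-I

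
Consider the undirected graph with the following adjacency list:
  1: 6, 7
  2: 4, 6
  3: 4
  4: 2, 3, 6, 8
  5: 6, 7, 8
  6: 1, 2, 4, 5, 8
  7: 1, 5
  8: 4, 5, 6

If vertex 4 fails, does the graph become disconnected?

Yes

Deleting 4 raises the number of components from 1 to 2, so 4 is a cut vertex.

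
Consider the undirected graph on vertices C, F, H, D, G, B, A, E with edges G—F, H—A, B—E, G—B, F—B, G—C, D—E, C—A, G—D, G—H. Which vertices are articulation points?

G

Removing G increases the component count from 1 to 2, so G is a cut vertex.
By contrast removing C leaves 1 component; it is not a cut vertex. No other vertex is a cut vertex either.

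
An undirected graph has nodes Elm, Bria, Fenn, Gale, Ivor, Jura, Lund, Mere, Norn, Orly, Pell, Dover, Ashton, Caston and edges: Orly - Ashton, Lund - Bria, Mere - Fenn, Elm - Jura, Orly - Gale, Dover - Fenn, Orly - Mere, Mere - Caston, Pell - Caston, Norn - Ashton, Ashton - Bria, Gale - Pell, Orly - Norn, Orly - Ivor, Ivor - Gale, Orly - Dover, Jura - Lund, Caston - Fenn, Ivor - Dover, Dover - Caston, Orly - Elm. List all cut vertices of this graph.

Removing Orly increases the component count from 1 to 2, so Orly is a cut vertex.
By contrast removing Bria leaves 1 component; it is not a cut vertex. No other vertex is a cut vertex either.

Orly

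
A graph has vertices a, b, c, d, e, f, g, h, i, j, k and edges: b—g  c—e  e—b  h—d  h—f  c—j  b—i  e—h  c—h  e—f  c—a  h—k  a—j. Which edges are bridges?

The edges on the cycle c-e-f-h-c are not bridges since each lies on that cycle.
But removing b—i disconnects b from i; removing k—h disconnects k from h; removing b—g disconnects b from g; removing d—h disconnects d from h — these are bridges.
In total 5 edges are bridges.

b-e, b-g, b-i, d-h, h-k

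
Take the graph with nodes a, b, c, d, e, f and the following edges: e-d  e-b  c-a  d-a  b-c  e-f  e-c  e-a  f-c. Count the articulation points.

Removing f, for instance, still leaves 1 component. No single vertex removal increases the component count — the graph has no articulation points.

0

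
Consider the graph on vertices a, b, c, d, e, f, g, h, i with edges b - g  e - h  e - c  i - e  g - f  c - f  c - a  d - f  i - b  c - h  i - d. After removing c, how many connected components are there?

With c gone, the remaining components are: {a}; {b, d, e, f, g, h, i}.
That is 2 components.

2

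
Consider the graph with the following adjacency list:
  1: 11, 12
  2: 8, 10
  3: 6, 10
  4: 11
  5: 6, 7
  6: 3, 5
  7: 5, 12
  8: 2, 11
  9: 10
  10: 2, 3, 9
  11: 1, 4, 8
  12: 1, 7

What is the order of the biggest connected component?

Starting from 1 we can reach 1, 2, 3, 4, 5, 6, 7, 8, 9, 10, 11, 12. That is one component of size 12.
The largest has 12 vertices.

12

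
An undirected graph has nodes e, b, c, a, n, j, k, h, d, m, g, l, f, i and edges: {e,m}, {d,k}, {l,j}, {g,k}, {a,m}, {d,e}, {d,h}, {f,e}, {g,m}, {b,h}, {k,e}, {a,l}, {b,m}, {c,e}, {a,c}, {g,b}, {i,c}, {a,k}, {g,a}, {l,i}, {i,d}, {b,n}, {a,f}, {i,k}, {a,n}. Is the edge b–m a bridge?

After removing b–m, the path b-g-m still connects them, so the edge is not a bridge.

No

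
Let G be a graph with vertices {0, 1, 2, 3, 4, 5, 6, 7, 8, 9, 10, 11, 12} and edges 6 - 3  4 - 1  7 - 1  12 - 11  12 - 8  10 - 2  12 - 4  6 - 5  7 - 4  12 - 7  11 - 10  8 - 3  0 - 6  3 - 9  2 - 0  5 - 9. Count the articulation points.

Removing 12 increases the component count from 1 to 2, so 12 is a cut vertex.
By contrast removing 2 leaves 1 component; it is not a cut vertex. No other vertex is a cut vertex either.

1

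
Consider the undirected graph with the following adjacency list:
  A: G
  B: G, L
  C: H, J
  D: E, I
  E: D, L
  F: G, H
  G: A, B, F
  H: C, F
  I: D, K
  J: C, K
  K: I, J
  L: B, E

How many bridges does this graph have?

The edges on the cycle H-F-G-B-L-E-D-I-K-J-C-H are not bridges since each lies on that cycle.
But removing G-A disconnects G from A — this is a bridge.

1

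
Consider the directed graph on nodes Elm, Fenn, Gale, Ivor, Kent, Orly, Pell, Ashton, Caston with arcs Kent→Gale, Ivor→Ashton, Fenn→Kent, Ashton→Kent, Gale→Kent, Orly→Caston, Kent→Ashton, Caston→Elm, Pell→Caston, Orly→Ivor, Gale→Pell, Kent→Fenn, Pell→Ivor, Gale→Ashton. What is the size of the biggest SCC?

6

{Fenn, Gale, Ivor, Kent, Pell, Ashton} are all mutually reachable — one SCC of size 6.
{Elm} is an SCC by itself.
{Caston} is an SCC by itself.
{Orly} is an SCC by itself.
The largest has 6 vertices.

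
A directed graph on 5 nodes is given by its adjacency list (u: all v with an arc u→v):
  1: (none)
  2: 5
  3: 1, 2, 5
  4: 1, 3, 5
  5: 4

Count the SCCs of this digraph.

{2, 3, 4, 5} are all mutually reachable — one SCC of size 4.
{1} is an SCC by itself.
That gives 2 strongly connected components.

2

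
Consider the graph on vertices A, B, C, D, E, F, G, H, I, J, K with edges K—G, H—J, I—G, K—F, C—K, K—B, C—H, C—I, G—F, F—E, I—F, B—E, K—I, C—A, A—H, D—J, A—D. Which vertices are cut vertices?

C

Removing C increases the component count from 1 to 2, so C is a cut vertex.
By contrast removing E leaves 1 component; it is not a cut vertex. No other vertex is a cut vertex either.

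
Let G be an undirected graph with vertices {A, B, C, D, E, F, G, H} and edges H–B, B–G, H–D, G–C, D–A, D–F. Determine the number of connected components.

E is isolated — a component by itself.
Starting from A we can reach A, B, C, D, F, G, H. That is one component of size 7.
Total: 2 components.

2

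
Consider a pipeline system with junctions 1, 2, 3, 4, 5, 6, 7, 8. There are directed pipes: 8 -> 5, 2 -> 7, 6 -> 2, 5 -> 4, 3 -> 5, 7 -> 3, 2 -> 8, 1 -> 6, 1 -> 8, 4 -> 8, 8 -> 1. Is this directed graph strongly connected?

From 6 we can reach every vertex (1, 2, 3, 4, 5, 6, 7, 8), and every vertex can reach 6 (1, 2, 3, 4, 5, 6, 7, 8). So the whole graph is one strongly connected component.

Yes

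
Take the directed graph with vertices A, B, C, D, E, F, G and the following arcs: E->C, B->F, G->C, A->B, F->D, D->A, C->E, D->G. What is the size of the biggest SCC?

4

{A, B, D, F} are all mutually reachable — one SCC of size 4.
{C, E} are all mutually reachable — one SCC of size 2.
{G} is an SCC by itself.
The largest has 4 vertices.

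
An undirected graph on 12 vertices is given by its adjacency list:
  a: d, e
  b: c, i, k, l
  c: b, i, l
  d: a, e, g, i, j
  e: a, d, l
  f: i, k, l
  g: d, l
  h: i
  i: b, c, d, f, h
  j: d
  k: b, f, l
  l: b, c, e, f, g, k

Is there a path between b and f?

Yes

From b we can reach a, b, c, d, e, f, g, h, i, j, k, l, which includes f.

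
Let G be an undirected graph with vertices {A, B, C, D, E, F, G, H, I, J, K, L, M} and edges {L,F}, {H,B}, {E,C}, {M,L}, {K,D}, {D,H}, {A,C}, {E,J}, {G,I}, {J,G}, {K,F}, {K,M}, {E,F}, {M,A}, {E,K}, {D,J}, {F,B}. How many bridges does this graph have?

2

The edges on the cycle E-K-M-A-C-E are not bridges since each lies on that cycle.
But removing G-I disconnects G from I; removing J-G disconnects J from G — these are bridges.
That makes 2 bridges.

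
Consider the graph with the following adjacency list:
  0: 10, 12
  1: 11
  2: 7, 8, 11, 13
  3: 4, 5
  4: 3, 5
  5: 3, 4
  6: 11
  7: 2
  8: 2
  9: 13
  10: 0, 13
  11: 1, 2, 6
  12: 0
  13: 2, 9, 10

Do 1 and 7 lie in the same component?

From 1 we can reach 0, 1, 2, 6, 7, 8, 9, 10, 11, 12, 13, which includes 7.

Yes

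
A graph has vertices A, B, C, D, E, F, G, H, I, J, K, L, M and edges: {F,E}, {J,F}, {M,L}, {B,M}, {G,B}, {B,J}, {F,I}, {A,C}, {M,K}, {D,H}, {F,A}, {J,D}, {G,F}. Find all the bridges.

A-C, A-F, B-M, D-H, D-J, E-F, F-I, K-M, L-M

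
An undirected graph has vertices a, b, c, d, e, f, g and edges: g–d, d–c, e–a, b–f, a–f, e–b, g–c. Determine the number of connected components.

2

Starting from c we can reach c, d, g. That is one component of size 3.
Starting from a we can reach a, b, e, f. That is one component of size 4.
Total: 2 components.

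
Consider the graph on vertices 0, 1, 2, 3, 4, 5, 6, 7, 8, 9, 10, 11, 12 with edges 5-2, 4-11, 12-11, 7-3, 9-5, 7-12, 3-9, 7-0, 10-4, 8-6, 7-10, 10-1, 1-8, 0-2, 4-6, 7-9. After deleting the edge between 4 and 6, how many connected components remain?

1

4 and 6 are still connected via 4-10-1-8-6, so the component count stays at 1.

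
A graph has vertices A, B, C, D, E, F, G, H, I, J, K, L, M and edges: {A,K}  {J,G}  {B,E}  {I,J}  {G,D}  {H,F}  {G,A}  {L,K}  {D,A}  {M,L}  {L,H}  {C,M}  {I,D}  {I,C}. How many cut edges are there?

The edges on the cycle I-C-M-L-K-A-D-I are not bridges since each lies on that cycle.
But removing H - L disconnects H from L; removing B - E disconnects B from E; removing H - F disconnects H from F — these are bridges.
That makes 3 bridges.

3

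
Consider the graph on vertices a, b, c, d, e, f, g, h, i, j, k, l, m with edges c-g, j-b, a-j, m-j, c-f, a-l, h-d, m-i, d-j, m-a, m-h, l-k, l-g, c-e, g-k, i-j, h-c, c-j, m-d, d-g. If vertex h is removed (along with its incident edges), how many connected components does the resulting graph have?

With h gone, the remaining components are: {a, b, c, d, e, f, g, i, j, k, l, m}.
That is 1 component.

1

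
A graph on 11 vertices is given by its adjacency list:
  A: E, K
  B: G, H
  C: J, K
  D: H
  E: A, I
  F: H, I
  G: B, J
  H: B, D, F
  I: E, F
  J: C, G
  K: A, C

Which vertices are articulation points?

H

Removing H increases the component count from 1 to 2, so H is a cut vertex.
By contrast removing I leaves 1 component; it is not a cut vertex. No other vertex is a cut vertex either.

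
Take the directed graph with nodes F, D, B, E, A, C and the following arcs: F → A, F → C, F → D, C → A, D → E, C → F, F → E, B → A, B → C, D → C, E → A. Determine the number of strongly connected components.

{C, D, F} are all mutually reachable — one SCC of size 3.
{B} is an SCC by itself.
{E} is an SCC by itself.
{A} is an SCC by itself.
That gives 4 strongly connected components.

4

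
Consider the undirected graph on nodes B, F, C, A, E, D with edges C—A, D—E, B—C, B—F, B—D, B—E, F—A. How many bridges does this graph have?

The edges on the cycle B-D-E-B are not bridges since each lies on that cycle.
Every edge lies on some cycle, so there are no bridges.

0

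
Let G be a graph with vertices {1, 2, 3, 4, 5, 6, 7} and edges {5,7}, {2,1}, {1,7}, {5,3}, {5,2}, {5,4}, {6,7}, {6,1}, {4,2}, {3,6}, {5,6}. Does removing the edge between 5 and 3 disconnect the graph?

No

After removing 5—3, the path 5-6-3 still connects them, so the edge is not a bridge.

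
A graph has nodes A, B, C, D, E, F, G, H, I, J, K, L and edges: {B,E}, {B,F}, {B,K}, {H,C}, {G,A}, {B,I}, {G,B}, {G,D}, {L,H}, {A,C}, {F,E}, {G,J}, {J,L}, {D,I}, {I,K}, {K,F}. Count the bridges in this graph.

0

The edges on the cycle G-J-L-H-C-A-G are not bridges since each lies on that cycle.
Every edge lies on some cycle, so there are no bridges.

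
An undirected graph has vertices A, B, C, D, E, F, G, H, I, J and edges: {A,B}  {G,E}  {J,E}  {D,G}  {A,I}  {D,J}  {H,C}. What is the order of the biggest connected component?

4

F is isolated — a component by itself.
Starting from C we can reach C, H. That is one component of size 2.
Starting from A we can reach A, B, I. That is one component of size 3.
Starting from D we can reach D, E, G, J. That is one component of size 4.
The largest has 4 vertices.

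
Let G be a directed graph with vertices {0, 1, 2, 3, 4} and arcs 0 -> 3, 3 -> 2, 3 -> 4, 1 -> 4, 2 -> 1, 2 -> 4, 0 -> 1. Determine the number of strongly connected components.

{2} is an SCC by itself.
{1} is an SCC by itself.
{4} is an SCC by itself.
{0} is an SCC by itself.
{3} is an SCC by itself.
That gives 5 strongly connected components.

5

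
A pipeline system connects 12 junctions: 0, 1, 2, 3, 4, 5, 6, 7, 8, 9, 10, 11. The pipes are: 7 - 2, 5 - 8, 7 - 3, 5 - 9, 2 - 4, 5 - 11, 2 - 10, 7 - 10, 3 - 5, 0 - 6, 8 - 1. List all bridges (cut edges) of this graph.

0-6, 1-8, 11-5, 2-4, 3-5, 3-7, 5-8, 5-9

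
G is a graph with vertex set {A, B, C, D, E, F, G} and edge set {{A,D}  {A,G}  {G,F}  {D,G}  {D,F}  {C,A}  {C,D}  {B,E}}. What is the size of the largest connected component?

Starting from B we can reach B, E. That is one component of size 2.
Starting from A we can reach A, C, D, F, G. That is one component of size 5.
The largest has 5 vertices.

5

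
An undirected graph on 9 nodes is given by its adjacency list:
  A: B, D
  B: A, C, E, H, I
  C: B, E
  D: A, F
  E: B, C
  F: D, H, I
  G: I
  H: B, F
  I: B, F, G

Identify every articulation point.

Removing B increases the component count from 1 to 2, so B is a cut vertex.
Removing I increases the component count from 1 to 2, so I is a cut vertex.
By contrast removing F leaves 1 component; it is not a cut vertex. No other vertex is a cut vertex either.

B, I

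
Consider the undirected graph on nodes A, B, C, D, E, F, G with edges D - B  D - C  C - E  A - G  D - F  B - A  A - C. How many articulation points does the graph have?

Removing A increases the component count from 1 to 2, so A is a cut vertex.
Removing C increases the component count from 1 to 2, so C is a cut vertex.
Removing D increases the component count from 1 to 2, so D is a cut vertex.
By contrast removing E leaves 1 component; it is not a cut vertex. No other vertex is a cut vertex either.

3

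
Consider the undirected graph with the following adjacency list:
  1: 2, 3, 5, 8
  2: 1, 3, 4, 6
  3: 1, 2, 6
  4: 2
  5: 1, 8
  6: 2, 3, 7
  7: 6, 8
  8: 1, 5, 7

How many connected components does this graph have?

1

Starting from 1 we can reach 1, 2, 3, 4, 5, 6, 7, 8. That is one component of size 8.
Total: 1 component.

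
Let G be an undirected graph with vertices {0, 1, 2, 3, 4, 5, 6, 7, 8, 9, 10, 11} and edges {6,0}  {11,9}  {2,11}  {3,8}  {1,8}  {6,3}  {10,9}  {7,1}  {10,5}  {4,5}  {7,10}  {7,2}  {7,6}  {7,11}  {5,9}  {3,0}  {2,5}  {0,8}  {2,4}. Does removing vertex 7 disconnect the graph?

Yes

Deleting 7 raises the number of components from 1 to 2, so 7 is a cut vertex.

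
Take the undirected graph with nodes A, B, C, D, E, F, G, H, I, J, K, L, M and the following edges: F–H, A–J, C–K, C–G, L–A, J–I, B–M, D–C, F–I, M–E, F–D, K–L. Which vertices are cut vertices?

C, F, M

Removing C increases the component count from 2 to 3, so C is a cut vertex.
Removing F increases the component count from 2 to 3, so F is a cut vertex.
Removing M increases the component count from 2 to 3, so M is a cut vertex.
By contrast removing K leaves 2 components; it is not a cut vertex. No other vertex is a cut vertex either.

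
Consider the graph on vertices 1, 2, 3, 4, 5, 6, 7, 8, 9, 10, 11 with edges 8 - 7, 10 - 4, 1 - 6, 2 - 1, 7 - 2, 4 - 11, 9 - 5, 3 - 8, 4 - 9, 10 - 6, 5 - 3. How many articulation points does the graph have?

Removing 4 increases the component count from 1 to 2, so 4 is a cut vertex.
By contrast removing 10 leaves 1 component; it is not a cut vertex. No other vertex is a cut vertex either.

1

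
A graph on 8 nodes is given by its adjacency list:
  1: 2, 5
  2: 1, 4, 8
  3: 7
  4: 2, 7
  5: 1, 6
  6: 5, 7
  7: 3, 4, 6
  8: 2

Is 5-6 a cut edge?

No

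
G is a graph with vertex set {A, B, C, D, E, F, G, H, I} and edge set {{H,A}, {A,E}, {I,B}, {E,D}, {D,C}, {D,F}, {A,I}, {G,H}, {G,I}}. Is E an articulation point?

Yes

Deleting E raises the number of components from 1 to 2, so E is a cut vertex.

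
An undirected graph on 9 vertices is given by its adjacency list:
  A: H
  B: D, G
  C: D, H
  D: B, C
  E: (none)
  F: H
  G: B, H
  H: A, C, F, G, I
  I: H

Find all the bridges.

A-H, F-H, H-I

The edges on the cycle G-B-D-C-H-G are not bridges since each lies on that cycle.
But removing H-A disconnects H from A; removing H-I disconnects H from I; removing H-F disconnects H from F — these are bridges.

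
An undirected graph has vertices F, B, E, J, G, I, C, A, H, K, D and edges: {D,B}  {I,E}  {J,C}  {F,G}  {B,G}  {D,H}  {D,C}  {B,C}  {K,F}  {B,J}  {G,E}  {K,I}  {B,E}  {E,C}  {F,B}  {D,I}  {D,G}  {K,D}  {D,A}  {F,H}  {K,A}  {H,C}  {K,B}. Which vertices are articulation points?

Removing F, for instance, still leaves 1 component. No single vertex removal increases the component count — the graph has no articulation points.

none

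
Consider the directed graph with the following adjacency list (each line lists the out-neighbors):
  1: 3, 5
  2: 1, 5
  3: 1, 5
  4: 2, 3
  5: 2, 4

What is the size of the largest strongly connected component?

{1, 2, 3, 4, 5} are all mutually reachable — one SCC of size 5.
The largest has 5 vertices.

5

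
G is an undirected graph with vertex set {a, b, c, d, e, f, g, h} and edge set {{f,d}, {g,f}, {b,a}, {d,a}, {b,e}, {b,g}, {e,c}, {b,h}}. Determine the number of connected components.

Starting from a we can reach a, b, c, d, e, f, g, h. That is one component of size 8.
Total: 1 component.

1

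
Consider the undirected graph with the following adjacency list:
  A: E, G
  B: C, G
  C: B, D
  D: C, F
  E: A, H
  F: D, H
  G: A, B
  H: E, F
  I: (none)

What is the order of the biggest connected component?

I is isolated — a component by itself.
Starting from A we can reach A, B, C, D, E, F, G, H. That is one component of size 8.
The largest has 8 vertices.

8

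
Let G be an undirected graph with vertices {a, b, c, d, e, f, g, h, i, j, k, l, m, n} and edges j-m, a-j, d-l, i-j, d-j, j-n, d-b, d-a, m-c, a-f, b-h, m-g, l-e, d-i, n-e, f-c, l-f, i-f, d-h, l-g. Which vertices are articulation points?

d

Removing d increases the component count from 2 to 3, so d is a cut vertex.
By contrast removing g leaves 2 components; it is not a cut vertex. No other vertex is a cut vertex either.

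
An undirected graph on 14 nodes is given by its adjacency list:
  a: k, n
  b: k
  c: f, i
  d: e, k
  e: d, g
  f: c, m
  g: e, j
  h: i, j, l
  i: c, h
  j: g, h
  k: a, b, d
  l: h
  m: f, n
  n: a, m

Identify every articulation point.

Removing h increases the component count from 1 to 2, so h is a cut vertex.
Removing k increases the component count from 1 to 2, so k is a cut vertex.
By contrast removing f leaves 1 component; it is not a cut vertex. No other vertex is a cut vertex either.

h, k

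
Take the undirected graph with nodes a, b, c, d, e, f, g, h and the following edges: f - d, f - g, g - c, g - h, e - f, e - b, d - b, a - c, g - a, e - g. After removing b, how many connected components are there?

1

With b gone, the remaining components are: {a, c, d, e, f, g, h}.
That is 1 component.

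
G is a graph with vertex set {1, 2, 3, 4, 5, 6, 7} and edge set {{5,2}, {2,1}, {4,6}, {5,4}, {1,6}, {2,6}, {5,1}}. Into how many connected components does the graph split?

3

3 is isolated — a component by itself.
7 is isolated — a component by itself.
Starting from 1 we can reach 1, 2, 4, 5, 6. That is one component of size 5.
Total: 3 components.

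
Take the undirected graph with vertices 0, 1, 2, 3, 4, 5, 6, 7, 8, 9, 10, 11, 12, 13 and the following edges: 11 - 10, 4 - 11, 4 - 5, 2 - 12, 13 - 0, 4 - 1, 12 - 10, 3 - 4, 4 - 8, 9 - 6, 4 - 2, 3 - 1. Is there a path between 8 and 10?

From 8 we can reach 1, 2, 3, 4, 5, 8, 10, 11, 12, which includes 10.

Yes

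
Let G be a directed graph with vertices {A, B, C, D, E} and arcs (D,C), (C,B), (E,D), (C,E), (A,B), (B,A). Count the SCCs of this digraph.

2

{C, D, E} are all mutually reachable — one SCC of size 3.
{A, B} are all mutually reachable — one SCC of size 2.
That gives 2 strongly connected components.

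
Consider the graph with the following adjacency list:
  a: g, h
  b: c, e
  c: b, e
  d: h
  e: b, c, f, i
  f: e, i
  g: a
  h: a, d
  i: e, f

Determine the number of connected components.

Starting from a we can reach a, d, g, h. That is one component of size 4.
Starting from b we can reach b, c, e, f, i. That is one component of size 5.
Total: 2 components.

2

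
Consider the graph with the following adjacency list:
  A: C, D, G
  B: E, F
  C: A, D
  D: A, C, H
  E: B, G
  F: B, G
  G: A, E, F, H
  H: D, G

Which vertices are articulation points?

G

Removing G increases the component count from 1 to 2, so G is a cut vertex.
By contrast removing B leaves 1 component; it is not a cut vertex. No other vertex is a cut vertex either.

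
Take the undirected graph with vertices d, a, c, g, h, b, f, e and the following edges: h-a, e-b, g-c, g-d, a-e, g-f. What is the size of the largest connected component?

4

Starting from c we can reach c, d, f, g. That is one component of size 4.
Starting from a we can reach a, b, e, h. That is one component of size 4.
The largest has 4 vertices.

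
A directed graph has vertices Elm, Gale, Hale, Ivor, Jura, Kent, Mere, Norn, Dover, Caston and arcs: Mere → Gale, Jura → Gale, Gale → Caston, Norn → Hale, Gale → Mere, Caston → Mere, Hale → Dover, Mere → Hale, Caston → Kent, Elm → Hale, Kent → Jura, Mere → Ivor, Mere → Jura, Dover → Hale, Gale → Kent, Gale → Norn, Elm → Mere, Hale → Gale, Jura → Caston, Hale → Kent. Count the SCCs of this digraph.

3

{Gale, Hale, Jura, Kent, Mere, Norn, Dover, Caston} are all mutually reachable — one SCC of size 8.
{Ivor} is an SCC by itself.
{Elm} is an SCC by itself.
That gives 3 strongly connected components.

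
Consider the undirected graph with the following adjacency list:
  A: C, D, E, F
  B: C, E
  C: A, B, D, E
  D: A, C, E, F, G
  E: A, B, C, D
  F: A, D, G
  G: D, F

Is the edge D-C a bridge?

No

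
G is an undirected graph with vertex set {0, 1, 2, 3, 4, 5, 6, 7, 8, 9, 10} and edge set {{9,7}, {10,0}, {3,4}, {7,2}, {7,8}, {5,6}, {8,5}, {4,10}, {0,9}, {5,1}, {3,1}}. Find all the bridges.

2-7, 5-6

The edges on the cycle 3-4-10-0-9-7-8-5-1-3 are not bridges since each lies on that cycle.
But removing 2 - 7 disconnects 2 from 7; removing 6 - 5 disconnects 6 from 5 — these are bridges.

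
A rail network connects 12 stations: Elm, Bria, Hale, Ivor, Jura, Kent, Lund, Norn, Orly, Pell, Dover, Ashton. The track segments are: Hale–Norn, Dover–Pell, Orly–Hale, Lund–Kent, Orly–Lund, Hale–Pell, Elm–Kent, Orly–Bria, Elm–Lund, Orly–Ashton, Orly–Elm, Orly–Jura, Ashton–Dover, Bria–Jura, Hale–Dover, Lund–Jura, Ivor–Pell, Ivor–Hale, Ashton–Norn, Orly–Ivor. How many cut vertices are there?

Removing Orly increases the component count from 1 to 2, so Orly is a cut vertex.
By contrast removing Elm leaves 1 component; it is not a cut vertex. No other vertex is a cut vertex either.

1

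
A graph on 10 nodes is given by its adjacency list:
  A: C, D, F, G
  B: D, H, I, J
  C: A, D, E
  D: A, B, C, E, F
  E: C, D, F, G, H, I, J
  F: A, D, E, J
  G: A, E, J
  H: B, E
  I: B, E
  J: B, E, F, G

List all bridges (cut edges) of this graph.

none

The edges on the cycle D-E-H-B-D are not bridges since each lies on that cycle.
Every edge lies on some cycle, so there are no bridges.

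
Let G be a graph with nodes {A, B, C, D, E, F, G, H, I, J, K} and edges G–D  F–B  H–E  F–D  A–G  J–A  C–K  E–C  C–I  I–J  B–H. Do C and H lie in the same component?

Yes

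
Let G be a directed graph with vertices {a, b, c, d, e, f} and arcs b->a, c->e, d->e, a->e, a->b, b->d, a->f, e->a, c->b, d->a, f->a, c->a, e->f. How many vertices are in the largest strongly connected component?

{a, b, d, e, f} are all mutually reachable — one SCC of size 5.
{c} is an SCC by itself.
The largest has 5 vertices.

5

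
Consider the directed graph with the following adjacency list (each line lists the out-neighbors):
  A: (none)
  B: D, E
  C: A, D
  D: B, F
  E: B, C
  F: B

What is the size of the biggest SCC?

{B, C, D, E, F} are all mutually reachable — one SCC of size 5.
{A} is an SCC by itself.
The largest has 5 vertices.

5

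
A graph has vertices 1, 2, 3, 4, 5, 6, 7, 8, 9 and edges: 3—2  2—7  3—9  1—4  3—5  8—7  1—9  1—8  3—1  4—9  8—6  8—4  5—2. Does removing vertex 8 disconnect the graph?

Deleting 8 raises the number of components from 1 to 2, so 8 is a cut vertex.

Yes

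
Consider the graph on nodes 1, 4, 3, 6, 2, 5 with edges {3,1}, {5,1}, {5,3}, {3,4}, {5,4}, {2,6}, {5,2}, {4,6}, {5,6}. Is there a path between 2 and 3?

Yes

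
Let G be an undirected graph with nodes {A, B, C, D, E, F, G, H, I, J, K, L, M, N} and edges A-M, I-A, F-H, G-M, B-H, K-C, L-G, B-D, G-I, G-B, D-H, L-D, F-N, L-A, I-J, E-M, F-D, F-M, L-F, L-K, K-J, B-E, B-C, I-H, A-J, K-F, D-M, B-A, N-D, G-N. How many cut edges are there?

The edges on the cycle F-N-D-F are not bridges since each lies on that cycle.
Every edge lies on some cycle, so there are no bridges.

0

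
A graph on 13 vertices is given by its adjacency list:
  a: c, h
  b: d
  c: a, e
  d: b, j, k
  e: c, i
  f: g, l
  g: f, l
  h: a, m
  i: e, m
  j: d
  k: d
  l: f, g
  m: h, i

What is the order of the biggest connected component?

6

Starting from f we can reach f, g, l. That is one component of size 3.
Starting from b we can reach b, d, j, k. That is one component of size 4.
Starting from a we can reach a, c, e, h, i, m. That is one component of size 6.
The largest has 6 vertices.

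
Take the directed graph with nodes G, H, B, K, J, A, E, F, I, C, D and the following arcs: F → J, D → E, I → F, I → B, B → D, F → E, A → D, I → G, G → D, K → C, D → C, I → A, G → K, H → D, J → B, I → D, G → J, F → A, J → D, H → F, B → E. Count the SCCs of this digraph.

{B} is an SCC by itself.
{I} is an SCC by itself.
{F} is an SCC by itself.
{A} is an SCC by itself.
{E} is an SCC by itself.
(and 6 more singleton SCCs)
That gives 11 strongly connected components.

11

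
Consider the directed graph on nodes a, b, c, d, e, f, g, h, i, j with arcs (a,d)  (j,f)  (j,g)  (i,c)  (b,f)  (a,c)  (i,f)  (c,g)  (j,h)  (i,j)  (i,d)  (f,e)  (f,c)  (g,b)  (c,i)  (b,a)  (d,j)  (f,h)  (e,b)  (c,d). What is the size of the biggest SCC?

{a, b, c, d, e, f, g, i, j} are all mutually reachable — one SCC of size 9.
{h} is an SCC by itself.
The largest has 9 vertices.

9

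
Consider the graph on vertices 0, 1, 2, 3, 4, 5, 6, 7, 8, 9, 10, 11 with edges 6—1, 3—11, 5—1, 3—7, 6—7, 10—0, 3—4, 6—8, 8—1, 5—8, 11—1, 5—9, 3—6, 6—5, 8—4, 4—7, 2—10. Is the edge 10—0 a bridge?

Removing 10—0 leaves no path between 10 and 0: the component count goes from 2 to 3. So it is a bridge.

Yes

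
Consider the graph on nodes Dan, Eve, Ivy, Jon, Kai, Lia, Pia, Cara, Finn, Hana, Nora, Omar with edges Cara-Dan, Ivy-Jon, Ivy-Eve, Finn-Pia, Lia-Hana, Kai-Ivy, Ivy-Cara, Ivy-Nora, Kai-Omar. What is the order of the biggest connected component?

Starting from Lia we can reach Lia, Hana. That is one component of size 2.
Starting from Pia we can reach Pia, Finn. That is one component of size 2.
Starting from Dan we can reach Dan, Eve, Ivy, Jon, Kai, Cara, Nora, Omar. That is one component of size 8.
The largest has 8 vertices.

8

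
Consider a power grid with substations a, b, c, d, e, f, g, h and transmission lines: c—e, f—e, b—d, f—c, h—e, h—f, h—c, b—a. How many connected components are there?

g is isolated — a component by itself.
Starting from a we can reach a, b, d. That is one component of size 3.
Starting from c we can reach c, e, f, h. That is one component of size 4.
Total: 3 components.

3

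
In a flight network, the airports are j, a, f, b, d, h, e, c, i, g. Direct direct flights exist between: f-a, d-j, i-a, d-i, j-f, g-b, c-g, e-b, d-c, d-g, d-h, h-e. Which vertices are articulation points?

d

Removing d increases the component count from 1 to 2, so d is a cut vertex.
By contrast removing e leaves 1 component; it is not a cut vertex. No other vertex is a cut vertex either.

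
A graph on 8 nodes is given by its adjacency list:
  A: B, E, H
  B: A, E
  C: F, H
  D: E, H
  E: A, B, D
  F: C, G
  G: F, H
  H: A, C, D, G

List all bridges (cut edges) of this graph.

none

The edges on the cycle H-G-F-C-H are not bridges since each lies on that cycle.
Every edge lies on some cycle, so there are no bridges.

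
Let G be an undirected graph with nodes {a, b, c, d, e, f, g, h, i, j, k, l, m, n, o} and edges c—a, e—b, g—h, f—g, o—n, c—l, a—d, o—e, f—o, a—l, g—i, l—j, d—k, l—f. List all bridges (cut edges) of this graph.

The edges on the cycle c-a-l-c are not bridges since each lies on that cycle.
But removing f—o disconnects f from o; removing n—o disconnects n from o; removing i—g disconnects i from g; removing o—e disconnects o from e — these are bridges.
In total 11 edges are bridges.

a-d, b-e, d-k, e-o, f-g, f-l, f-o, g-h, g-i, j-l, n-o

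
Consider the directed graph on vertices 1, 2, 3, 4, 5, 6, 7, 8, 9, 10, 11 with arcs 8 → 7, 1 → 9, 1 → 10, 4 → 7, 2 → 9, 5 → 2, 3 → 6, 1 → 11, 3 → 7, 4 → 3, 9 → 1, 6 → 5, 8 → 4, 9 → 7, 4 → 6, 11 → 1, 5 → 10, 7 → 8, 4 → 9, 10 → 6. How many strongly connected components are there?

1

{1, 2, 3, 4, 5, 6, 7, 8, 9, 10, 11} are all mutually reachable — one SCC of size 11.
That gives 1 strongly connected component.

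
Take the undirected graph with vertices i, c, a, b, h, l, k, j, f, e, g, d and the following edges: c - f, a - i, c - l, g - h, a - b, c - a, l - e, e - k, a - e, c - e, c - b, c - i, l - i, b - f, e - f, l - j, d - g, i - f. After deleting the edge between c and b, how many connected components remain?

2

c and b are still connected via c-a-b, so the component count stays at 2.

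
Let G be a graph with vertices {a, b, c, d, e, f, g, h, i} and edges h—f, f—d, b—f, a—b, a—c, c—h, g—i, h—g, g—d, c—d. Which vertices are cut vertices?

g

Removing g increases the component count from 2 to 3, so g is a cut vertex.
By contrast removing i leaves 2 components; it is not a cut vertex. No other vertex is a cut vertex either.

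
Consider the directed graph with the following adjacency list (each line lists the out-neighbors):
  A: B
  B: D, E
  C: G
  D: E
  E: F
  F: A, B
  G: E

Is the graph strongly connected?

No

There is no directed path from E to C, so the graph is not strongly connected.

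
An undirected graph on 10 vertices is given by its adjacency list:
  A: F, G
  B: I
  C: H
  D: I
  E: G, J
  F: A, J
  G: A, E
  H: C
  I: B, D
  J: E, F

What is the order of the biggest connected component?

Starting from C we can reach C, H. That is one component of size 2.
Starting from B we can reach B, D, I. That is one component of size 3.
Starting from A we can reach A, E, F, G, J. That is one component of size 5.
The largest has 5 vertices.

5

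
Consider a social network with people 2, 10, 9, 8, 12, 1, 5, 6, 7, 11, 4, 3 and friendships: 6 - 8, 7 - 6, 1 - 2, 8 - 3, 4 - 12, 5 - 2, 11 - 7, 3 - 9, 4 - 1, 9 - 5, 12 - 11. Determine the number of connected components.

10 is isolated — a component by itself.
Starting from 1 we can reach 1, 2, 3, 4, 5, 6, 7, 8, 9, 11, 12. That is one component of size 11.
Total: 2 components.

2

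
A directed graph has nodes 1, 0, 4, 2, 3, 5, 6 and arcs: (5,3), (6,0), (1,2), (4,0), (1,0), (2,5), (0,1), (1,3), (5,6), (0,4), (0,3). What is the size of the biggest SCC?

{0, 1, 2, 4, 5, 6} are all mutually reachable — one SCC of size 6.
{3} is an SCC by itself.
The largest has 6 vertices.

6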